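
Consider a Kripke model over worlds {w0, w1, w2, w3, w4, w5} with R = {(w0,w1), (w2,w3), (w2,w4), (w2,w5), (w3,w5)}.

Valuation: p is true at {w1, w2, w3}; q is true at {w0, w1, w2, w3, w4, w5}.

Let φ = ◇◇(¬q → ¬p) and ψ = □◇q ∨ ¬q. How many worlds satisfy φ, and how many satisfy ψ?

1 and 3

For ◇◇(¬q → ¬p):
w0: successors {w1}; ◇(¬q → ¬p) there: w1:F. ✗
w1: no successors, so ◇◇(¬q → ¬p) fails. ✗
w2: successors {w3, w4, w5}; ◇(¬q → ¬p) there: w3:T, w4:F, w5:F. ✓
w3: successors {w5}; ◇(¬q → ¬p) there: w5:F. ✗
w4: no successors, so ◇◇(¬q → ¬p) fails. ✗
w5: no successors, so ◇◇(¬q → ¬p) fails. ✗
— 1 world.
For □◇q ∨ ¬q:
w0: □◇q is F, ¬q is F. ✗
w1: □◇q is T, ¬q is F. ✓
w2: □◇q is F, ¬q is F. ✗
w3: □◇q is F, ¬q is F. ✗
w4: □◇q is T, ¬q is F. ✓
w5: □◇q is T, ¬q is F. ✓
— 3 worlds.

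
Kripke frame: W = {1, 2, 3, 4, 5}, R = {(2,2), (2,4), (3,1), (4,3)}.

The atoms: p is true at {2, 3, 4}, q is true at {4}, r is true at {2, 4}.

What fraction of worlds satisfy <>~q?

3/5

1: no successors, so <>~q fails. ✗
2: successors {2, 4}; ~q there: 2:T, 4:F. ✓
3: successors {1}; ~q there: 1:T. ✓
4: successors {3}; ~q there: 3:T. ✓
5: no successors, so <>~q fails. ✗
That's 3 of 5 worlds, so 3/5.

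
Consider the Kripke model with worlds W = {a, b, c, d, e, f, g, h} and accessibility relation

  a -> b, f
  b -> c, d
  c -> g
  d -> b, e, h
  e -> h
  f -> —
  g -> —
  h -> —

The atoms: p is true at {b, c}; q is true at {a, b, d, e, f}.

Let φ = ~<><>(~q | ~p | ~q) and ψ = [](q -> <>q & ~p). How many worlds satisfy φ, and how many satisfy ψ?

5 and 6

For ~<><>(~q | ~p | ~q):
a: <><>(~q | ~p | ~q) is T. ✗
b: <><>(~q | ~p | ~q) is T. ✗
c: <><>(~q | ~p | ~q) is F. ✓
d: <><>(~q | ~p | ~q) is T. ✗
e: <><>(~q | ~p | ~q) is F. ✓
f: <><>(~q | ~p | ~q) is F. ✓
g: <><>(~q | ~p | ~q) is F. ✓
h: <><>(~q | ~p | ~q) is F. ✓
— 5 worlds.
For [](q -> <>q & ~p):
a: successors {b, f}; q -> <>q & ~p there: b:F, f:F. ✗
b: successors {c, d}; q -> <>q & ~p there: c:T, d:T. ✓
c: successors {g}; q -> <>q & ~p there: g:T. ✓
d: successors {b, e, h}; q -> <>q & ~p there: b:F, e:F, h:T. ✗
e: successors {h}; q -> <>q & ~p there: h:T. ✓
f: no successors, so [](q -> <>q & ~p) holds vacuously. ✓
g: no successors, so [](q -> <>q & ~p) holds vacuously. ✓
h: no successors, so [](q -> <>q & ~p) holds vacuously. ✓
— 6 worlds.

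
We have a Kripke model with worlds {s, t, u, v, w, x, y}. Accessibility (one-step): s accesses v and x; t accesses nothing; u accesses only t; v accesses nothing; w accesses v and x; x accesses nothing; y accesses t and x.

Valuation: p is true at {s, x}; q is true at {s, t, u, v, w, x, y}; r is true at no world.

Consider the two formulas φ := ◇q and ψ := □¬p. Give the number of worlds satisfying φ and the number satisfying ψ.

4 and 4

For ◇q:
s: successors {v, x}; q there: v:T, x:T. ✓
t: no successors, so ◇q fails. ✗
u: successors {t}; q there: t:T. ✓
v: no successors, so ◇q fails. ✗
w: successors {v, x}; q there: v:T, x:T. ✓
x: no successors, so ◇q fails. ✗
y: successors {t, x}; q there: t:T, x:T. ✓
— 4 worlds.
For □¬p:
s: successors {v, x}; ¬p there: v:T, x:F. ✗
t: no successors, so □¬p holds vacuously. ✓
u: successors {t}; ¬p there: t:T. ✓
v: no successors, so □¬p holds vacuously. ✓
w: successors {v, x}; ¬p there: v:T, x:F. ✗
x: no successors, so □¬p holds vacuously. ✓
y: successors {t, x}; ¬p there: t:T, x:F. ✗
— 4 worlds.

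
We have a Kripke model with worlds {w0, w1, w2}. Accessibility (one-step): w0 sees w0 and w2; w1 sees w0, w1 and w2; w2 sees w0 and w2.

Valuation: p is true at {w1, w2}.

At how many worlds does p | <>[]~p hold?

2

w0: p is F, <>[]~p is F. ✗
w1: p is T, <>[]~p is F. ✓
w2: p is T, <>[]~p is F. ✓
Satisfying worlds: {w1, w2}.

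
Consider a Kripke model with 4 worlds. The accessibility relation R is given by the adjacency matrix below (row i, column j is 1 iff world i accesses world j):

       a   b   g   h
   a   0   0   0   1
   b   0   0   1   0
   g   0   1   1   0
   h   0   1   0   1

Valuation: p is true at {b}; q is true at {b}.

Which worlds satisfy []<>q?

{a, b}

a: successors {h}; <>q there: h:T. ✓
b: successors {g}; <>q there: g:T. ✓
g: successors {b, g}; <>q there: b:F, g:T. ✗
h: successors {b, h}; <>q there: b:F, h:T. ✗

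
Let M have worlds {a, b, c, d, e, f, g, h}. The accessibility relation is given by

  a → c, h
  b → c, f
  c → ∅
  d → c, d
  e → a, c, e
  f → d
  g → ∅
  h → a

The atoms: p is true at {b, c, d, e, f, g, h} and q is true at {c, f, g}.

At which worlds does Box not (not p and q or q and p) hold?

a: successors {c, h}; not (not p and q or q and p) there: c:F, h:T. ✗
b: successors {c, f}; not (not p and q or q and p) there: c:F, f:F. ✗
c: no successors, so Box not (not p and q or q and p) holds vacuously. ✓
d: successors {c, d}; not (not p and q or q and p) there: c:F, d:T. ✗
e: successors {a, c, e}; not (not p and q or q and p) there: a:T, c:F, e:T. ✗
f: successors {d}; not (not p and q or q and p) there: d:T. ✓
g: no successors, so Box not (not p and q or q and p) holds vacuously. ✓
h: successors {a}; not (not p and q or q and p) there: a:T. ✓

{c, f, g, h}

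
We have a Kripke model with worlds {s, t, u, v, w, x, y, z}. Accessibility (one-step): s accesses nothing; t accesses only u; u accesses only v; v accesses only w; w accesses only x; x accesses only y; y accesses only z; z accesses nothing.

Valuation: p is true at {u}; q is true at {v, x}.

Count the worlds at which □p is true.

s: no successors, so □p holds vacuously. ✓
t: successors {u}; p there: u:T. ✓
u: successors {v}; p there: v:F. ✗
v: successors {w}; p there: w:F. ✗
w: successors {x}; p there: x:F. ✗
x: successors {y}; p there: y:F. ✗
y: successors {z}; p there: z:F. ✗
z: no successors, so □p holds vacuously. ✓
Satisfying worlds: {s, t, z}.

3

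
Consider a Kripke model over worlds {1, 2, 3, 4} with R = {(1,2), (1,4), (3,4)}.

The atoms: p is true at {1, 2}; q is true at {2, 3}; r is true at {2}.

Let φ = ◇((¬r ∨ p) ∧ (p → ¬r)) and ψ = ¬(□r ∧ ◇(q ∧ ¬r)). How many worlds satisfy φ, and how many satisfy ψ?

For ◇((¬r ∨ p) ∧ (p → ¬r)):
1: successors {2, 4}; (¬r ∨ p) ∧ (p → ¬r) there: 2:F, 4:T. ✓
2: no successors, so ◇((¬r ∨ p) ∧ (p → ¬r)) fails. ✗
3: successors {4}; (¬r ∨ p) ∧ (p → ¬r) there: 4:T. ✓
4: no successors, so ◇((¬r ∨ p) ∧ (p → ¬r)) fails. ✗
— 2 worlds.
For ¬(□r ∧ ◇(q ∧ ¬r)):
1: □r ∧ ◇(q ∧ ¬r) is F. ✓
2: □r ∧ ◇(q ∧ ¬r) is F. ✓
3: □r ∧ ◇(q ∧ ¬r) is F. ✓
4: □r ∧ ◇(q ∧ ¬r) is F. ✓
— 4 worlds.

2 and 4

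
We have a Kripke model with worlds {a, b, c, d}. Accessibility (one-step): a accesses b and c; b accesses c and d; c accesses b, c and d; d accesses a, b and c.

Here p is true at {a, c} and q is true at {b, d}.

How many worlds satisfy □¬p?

0

a: successors {b, c}; ¬p there: b:T, c:F. ✗
b: successors {c, d}; ¬p there: c:F, d:T. ✗
c: successors {b, c, d}; ¬p there: b:T, c:F, d:T. ✗
d: successors {a, b, c}; ¬p there: a:F, b:T, c:F. ✗
Satisfying worlds: ∅.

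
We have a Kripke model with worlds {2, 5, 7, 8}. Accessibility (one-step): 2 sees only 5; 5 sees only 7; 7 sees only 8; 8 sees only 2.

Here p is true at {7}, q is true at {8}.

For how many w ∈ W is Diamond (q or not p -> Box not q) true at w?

4

2: successors {5}; q or not p -> Box not q there: 5:T. ✓
5: successors {7}; q or not p -> Box not q there: 7:T. ✓
7: successors {8}; q or not p -> Box not q there: 8:T. ✓
8: successors {2}; q or not p -> Box not q there: 2:T. ✓
Satisfying worlds: {2, 5, 7, 8}.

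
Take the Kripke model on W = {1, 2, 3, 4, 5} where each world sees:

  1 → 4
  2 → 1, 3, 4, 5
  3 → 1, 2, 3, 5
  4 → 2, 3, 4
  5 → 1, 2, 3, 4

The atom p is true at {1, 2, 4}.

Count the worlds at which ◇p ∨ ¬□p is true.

5

1: ◇p is T, ¬□p is F. ✓
2: ◇p is T, ¬□p is T. ✓
3: ◇p is T, ¬□p is T. ✓
4: ◇p is T, ¬□p is T. ✓
5: ◇p is T, ¬□p is T. ✓
Satisfying worlds: {1, 2, 3, 4, 5}.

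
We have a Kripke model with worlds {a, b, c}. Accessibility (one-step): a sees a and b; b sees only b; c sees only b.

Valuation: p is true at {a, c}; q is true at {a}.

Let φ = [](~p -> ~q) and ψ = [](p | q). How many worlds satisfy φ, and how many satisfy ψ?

For [](~p -> ~q):
a: successors {a, b}; ~p -> ~q there: a:T, b:T. ✓
b: successors {b}; ~p -> ~q there: b:T. ✓
c: successors {b}; ~p -> ~q there: b:T. ✓
— 3 worlds.
For [](p | q):
a: successors {a, b}; p | q there: a:T, b:F. ✗
b: successors {b}; p | q there: b:F. ✗
c: successors {b}; p | q there: b:F. ✗
— 0 worlds.

3 and 0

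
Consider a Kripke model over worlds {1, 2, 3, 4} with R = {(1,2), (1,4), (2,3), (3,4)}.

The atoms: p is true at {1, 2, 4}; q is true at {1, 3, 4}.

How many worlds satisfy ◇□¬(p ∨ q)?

2

1: successors {2, 4}; □¬(p ∨ q) there: 2:F, 4:T. ✓
2: successors {3}; □¬(p ∨ q) there: 3:F. ✗
3: successors {4}; □¬(p ∨ q) there: 4:T. ✓
4: no successors, so ◇□¬(p ∨ q) fails. ✗
Satisfying worlds: {1, 3}.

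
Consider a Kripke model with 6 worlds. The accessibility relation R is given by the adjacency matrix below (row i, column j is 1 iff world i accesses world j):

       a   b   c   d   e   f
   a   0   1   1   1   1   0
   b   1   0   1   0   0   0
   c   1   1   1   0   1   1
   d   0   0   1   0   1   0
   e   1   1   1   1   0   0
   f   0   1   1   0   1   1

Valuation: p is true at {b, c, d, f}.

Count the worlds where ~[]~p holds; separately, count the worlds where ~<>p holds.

6 and 0

For ~[]~p:
a: []~p is F. ✓
b: []~p is F. ✓
c: []~p is F. ✓
d: []~p is F. ✓
e: []~p is F. ✓
f: []~p is F. ✓
— 6 worlds.
For ~<>p:
a: <>p is T. ✗
b: <>p is T. ✗
c: <>p is T. ✗
d: <>p is T. ✗
e: <>p is T. ✗
f: <>p is T. ✗
— 0 worlds.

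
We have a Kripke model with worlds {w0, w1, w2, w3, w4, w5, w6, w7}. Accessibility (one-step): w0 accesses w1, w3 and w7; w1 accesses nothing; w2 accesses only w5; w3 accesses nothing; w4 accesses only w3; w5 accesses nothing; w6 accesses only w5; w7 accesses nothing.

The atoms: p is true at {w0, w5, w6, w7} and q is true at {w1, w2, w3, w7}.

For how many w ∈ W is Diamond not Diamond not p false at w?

4

w0: successors {w1, w3, w7}; not Diamond not p there: w1:T, w3:T, w7:T. ✓
w1: no successors, so Diamond not Diamond not p fails. ✗
w2: successors {w5}; not Diamond not p there: w5:T. ✓
w3: no successors, so Diamond not Diamond not p fails. ✗
w4: successors {w3}; not Diamond not p there: w3:T. ✓
w5: no successors, so Diamond not Diamond not p fails. ✗
w6: successors {w5}; not Diamond not p there: w5:T. ✓
w7: no successors, so Diamond not Diamond not p fails. ✗
Satisfying worlds: {w0, w2, w4, w6}.
So Diamond not Diamond not p fails at the other 4 worlds.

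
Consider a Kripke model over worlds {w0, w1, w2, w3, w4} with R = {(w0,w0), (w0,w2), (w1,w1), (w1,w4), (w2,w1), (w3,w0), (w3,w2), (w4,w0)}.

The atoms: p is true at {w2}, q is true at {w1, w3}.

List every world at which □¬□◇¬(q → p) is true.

w0: successors {w0, w2}; ¬□◇¬(q → p) there: w0:T, w2:F. ✗
w1: successors {w1, w4}; ¬□◇¬(q → p) there: w1:T, w4:T. ✓
w2: successors {w1}; ¬□◇¬(q → p) there: w1:T. ✓
w3: successors {w0, w2}; ¬□◇¬(q → p) there: w0:T, w2:F. ✗
w4: successors {w0}; ¬□◇¬(q → p) there: w0:T. ✓

{w1, w2, w4}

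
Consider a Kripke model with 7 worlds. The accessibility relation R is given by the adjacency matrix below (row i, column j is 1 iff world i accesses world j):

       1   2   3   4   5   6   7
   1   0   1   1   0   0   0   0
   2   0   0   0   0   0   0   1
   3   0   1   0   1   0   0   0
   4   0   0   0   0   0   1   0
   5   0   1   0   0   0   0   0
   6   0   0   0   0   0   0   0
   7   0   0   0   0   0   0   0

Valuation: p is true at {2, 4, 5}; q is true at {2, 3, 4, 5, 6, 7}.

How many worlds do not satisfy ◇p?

4

1: successors {2, 3}; p there: 2:T, 3:F. ✓
2: successors {7}; p there: 7:F. ✗
3: successors {2, 4}; p there: 2:T, 4:T. ✓
4: successors {6}; p there: 6:F. ✗
5: successors {2}; p there: 2:T. ✓
6: no successors, so ◇p fails. ✗
7: no successors, so ◇p fails. ✗
Satisfying worlds: {1, 3, 5}.
So ◇p fails at the other 4 worlds.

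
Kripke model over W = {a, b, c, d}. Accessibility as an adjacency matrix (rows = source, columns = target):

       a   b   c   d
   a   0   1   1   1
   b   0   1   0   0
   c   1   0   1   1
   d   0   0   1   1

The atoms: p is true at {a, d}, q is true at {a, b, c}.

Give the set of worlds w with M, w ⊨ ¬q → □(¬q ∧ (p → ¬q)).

a: ¬q is F, □(¬q ∧ (p → ¬q)) is F. ✓
b: ¬q is F, □(¬q ∧ (p → ¬q)) is F. ✓
c: ¬q is F, □(¬q ∧ (p → ¬q)) is F. ✓
d: ¬q is T, □(¬q ∧ (p → ¬q)) is F. ✗

{a, b, c}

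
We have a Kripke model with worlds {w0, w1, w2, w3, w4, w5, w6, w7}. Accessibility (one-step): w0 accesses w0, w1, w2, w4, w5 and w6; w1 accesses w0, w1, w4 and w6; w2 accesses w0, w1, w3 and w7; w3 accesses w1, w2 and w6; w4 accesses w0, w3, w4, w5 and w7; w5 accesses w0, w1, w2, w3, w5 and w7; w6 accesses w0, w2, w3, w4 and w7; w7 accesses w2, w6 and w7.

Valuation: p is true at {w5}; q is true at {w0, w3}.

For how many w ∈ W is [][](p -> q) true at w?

w0: successors {w0, w1, w2, w4, w5, w6}; [](p -> q) there: w0:F, w1:T, w2:T, w4:F, w5:F, w6:T. ✗
w1: successors {w0, w1, w4, w6}; [](p -> q) there: w0:F, w1:T, w4:F, w6:T. ✗
w2: successors {w0, w1, w3, w7}; [](p -> q) there: w0:F, w1:T, w3:T, w7:T. ✗
w3: successors {w1, w2, w6}; [](p -> q) there: w1:T, w2:T, w6:T. ✓
w4: successors {w0, w3, w4, w5, w7}; [](p -> q) there: w0:F, w3:T, w4:F, w5:F, w7:T. ✗
w5: successors {w0, w1, w2, w3, w5, w7}; [](p -> q) there: w0:F, w1:T, w2:T, w3:T, w5:F, w7:T. ✗
w6: successors {w0, w2, w3, w4, w7}; [](p -> q) there: w0:F, w2:T, w3:T, w4:F, w7:T. ✗
w7: successors {w2, w6, w7}; [](p -> q) there: w2:T, w6:T, w7:T. ✓
Satisfying worlds: {w3, w7}.

2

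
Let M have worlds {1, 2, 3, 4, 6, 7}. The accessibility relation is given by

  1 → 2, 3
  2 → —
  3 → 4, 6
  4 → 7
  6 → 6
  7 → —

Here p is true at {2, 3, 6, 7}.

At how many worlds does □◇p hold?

1: successors {2, 3}; ◇p there: 2:F, 3:T. ✗
2: no successors, so □◇p holds vacuously. ✓
3: successors {4, 6}; ◇p there: 4:T, 6:T. ✓
4: successors {7}; ◇p there: 7:F. ✗
6: successors {6}; ◇p there: 6:T. ✓
7: no successors, so □◇p holds vacuously. ✓
Satisfying worlds: {2, 3, 6, 7}.

4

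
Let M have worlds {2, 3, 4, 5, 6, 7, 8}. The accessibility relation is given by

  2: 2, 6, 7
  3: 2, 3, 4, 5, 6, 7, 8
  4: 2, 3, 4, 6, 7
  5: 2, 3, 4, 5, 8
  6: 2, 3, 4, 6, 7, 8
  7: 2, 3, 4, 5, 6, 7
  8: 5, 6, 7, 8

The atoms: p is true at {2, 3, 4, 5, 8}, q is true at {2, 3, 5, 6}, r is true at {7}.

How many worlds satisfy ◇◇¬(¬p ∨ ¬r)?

2: successors {2, 6, 7}; ◇¬(¬p ∨ ¬r) there: 2:F, 6:F, 7:F. ✗
3: successors {2, 3, 4, 5, 6, 7, 8}; ◇¬(¬p ∨ ¬r) there: 2:F, 3:F, 4:F, 5:F, 6:F, 7:F, 8:F. ✗
4: successors {2, 3, 4, 6, 7}; ◇¬(¬p ∨ ¬r) there: 2:F, 3:F, 4:F, 6:F, 7:F. ✗
5: successors {2, 3, 4, 5, 8}; ◇¬(¬p ∨ ¬r) there: 2:F, 3:F, 4:F, 5:F, 8:F. ✗
6: successors {2, 3, 4, 6, 7, 8}; ◇¬(¬p ∨ ¬r) there: 2:F, 3:F, 4:F, 6:F, 7:F, 8:F. ✗
7: successors {2, 3, 4, 5, 6, 7}; ◇¬(¬p ∨ ¬r) there: 2:F, 3:F, 4:F, 5:F, 6:F, 7:F. ✗
8: successors {5, 6, 7, 8}; ◇¬(¬p ∨ ¬r) there: 5:F, 6:F, 7:F, 8:F. ✗
Satisfying worlds: ∅.

0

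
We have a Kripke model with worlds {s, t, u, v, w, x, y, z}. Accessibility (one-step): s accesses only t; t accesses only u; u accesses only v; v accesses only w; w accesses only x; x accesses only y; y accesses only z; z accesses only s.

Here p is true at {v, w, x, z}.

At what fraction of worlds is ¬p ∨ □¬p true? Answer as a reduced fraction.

s: ¬p is T, □¬p is T. ✓
t: ¬p is T, □¬p is T. ✓
u: ¬p is T, □¬p is F. ✓
v: ¬p is F, □¬p is F. ✗
w: ¬p is F, □¬p is F. ✗
x: ¬p is F, □¬p is T. ✓
y: ¬p is T, □¬p is F. ✓
z: ¬p is F, □¬p is T. ✓
That's 6 of 8 worlds, so 6/8 = 3/4.

3/4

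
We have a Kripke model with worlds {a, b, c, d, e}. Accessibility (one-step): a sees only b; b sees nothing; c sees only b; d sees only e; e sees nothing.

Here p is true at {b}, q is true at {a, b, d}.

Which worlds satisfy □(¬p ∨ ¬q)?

{b, d, e}

a: successors {b}; ¬p ∨ ¬q there: b:F. ✗
b: no successors, so □(¬p ∨ ¬q) holds vacuously. ✓
c: successors {b}; ¬p ∨ ¬q there: b:F. ✗
d: successors {e}; ¬p ∨ ¬q there: e:T. ✓
e: no successors, so □(¬p ∨ ¬q) holds vacuously. ✓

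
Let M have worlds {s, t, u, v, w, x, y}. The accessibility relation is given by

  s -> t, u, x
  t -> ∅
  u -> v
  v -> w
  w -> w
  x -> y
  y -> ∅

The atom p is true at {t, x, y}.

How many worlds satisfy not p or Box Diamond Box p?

6

s: not p is T, Box Diamond Box p is F. ✓
t: not p is F, Box Diamond Box p is T. ✓
u: not p is T, Box Diamond Box p is F. ✓
v: not p is T, Box Diamond Box p is F. ✓
w: not p is T, Box Diamond Box p is F. ✓
x: not p is F, Box Diamond Box p is F. ✗
y: not p is F, Box Diamond Box p is T. ✓
Satisfying worlds: {s, t, u, v, w, y}.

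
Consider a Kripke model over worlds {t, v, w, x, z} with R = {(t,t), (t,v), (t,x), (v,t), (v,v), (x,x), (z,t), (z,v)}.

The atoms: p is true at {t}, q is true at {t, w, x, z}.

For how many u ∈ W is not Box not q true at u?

t: Box not q is F. ✓
v: Box not q is F. ✓
w: Box not q is T. ✗
x: Box not q is F. ✓
z: Box not q is F. ✓
Satisfying worlds: {t, v, x, z}.

4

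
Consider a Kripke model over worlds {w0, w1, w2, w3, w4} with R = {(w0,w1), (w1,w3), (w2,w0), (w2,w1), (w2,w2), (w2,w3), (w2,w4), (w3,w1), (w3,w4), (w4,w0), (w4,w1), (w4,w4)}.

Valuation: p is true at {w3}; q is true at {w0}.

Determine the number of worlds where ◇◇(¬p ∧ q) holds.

w0: successors {w1}; ◇(¬p ∧ q) there: w1:F. ✗
w1: successors {w3}; ◇(¬p ∧ q) there: w3:F. ✗
w2: successors {w0, w1, w2, w3, w4}; ◇(¬p ∧ q) there: w0:F, w1:F, w2:T, w3:F, w4:T. ✓
w3: successors {w1, w4}; ◇(¬p ∧ q) there: w1:F, w4:T. ✓
w4: successors {w0, w1, w4}; ◇(¬p ∧ q) there: w0:F, w1:F, w4:T. ✓
Satisfying worlds: {w2, w3, w4}.

3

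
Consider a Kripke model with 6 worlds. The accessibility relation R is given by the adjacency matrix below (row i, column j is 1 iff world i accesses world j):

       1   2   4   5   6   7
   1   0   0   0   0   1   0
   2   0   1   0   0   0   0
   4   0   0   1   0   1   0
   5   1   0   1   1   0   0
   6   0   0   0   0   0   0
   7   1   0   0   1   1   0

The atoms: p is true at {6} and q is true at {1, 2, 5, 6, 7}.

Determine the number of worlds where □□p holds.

2

1: successors {6}; □p there: 6:T. ✓
2: successors {2}; □p there: 2:F. ✗
4: successors {4, 6}; □p there: 4:F, 6:T. ✗
5: successors {1, 4, 5}; □p there: 1:T, 4:F, 5:F. ✗
6: no successors, so □□p holds vacuously. ✓
7: successors {1, 5, 6}; □p there: 1:T, 5:F, 6:T. ✗
Satisfying worlds: {1, 6}.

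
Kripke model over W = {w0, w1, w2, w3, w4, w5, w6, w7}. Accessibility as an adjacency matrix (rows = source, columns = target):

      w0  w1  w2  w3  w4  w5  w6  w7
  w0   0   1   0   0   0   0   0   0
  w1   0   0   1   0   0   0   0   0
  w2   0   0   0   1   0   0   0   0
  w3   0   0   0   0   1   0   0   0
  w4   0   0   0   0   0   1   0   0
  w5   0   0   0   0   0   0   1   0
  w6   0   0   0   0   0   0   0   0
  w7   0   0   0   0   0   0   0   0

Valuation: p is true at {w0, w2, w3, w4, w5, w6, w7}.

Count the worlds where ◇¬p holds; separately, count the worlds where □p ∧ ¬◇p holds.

1 and 2

For ◇¬p:
w0: successors {w1}; ¬p there: w1:T. ✓
w1: successors {w2}; ¬p there: w2:F. ✗
w2: successors {w3}; ¬p there: w3:F. ✗
w3: successors {w4}; ¬p there: w4:F. ✗
w4: successors {w5}; ¬p there: w5:F. ✗
w5: successors {w6}; ¬p there: w6:F. ✗
w6: no successors, so ◇¬p fails. ✗
w7: no successors, so ◇¬p fails. ✗
— 1 world.
For □p ∧ ¬◇p:
w0: □p is F, ¬◇p is T. ✗
w1: □p is T, ¬◇p is F. ✗
w2: □p is T, ¬◇p is F. ✗
w3: □p is T, ¬◇p is F. ✗
w4: □p is T, ¬◇p is F. ✗
w5: □p is T, ¬◇p is F. ✗
w6: □p is T, ¬◇p is T. ✓
w7: □p is T, ¬◇p is T. ✓
— 2 worlds.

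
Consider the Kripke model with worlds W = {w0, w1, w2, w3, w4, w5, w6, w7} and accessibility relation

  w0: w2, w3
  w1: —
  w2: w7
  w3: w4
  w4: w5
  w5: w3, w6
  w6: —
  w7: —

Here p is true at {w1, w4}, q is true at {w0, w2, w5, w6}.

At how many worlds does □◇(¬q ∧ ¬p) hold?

w0: successors {w2, w3}; ◇(¬q ∧ ¬p) there: w2:T, w3:F. ✗
w1: no successors, so □◇(¬q ∧ ¬p) holds vacuously. ✓
w2: successors {w7}; ◇(¬q ∧ ¬p) there: w7:F. ✗
w3: successors {w4}; ◇(¬q ∧ ¬p) there: w4:F. ✗
w4: successors {w5}; ◇(¬q ∧ ¬p) there: w5:T. ✓
w5: successors {w3, w6}; ◇(¬q ∧ ¬p) there: w3:F, w6:F. ✗
w6: no successors, so □◇(¬q ∧ ¬p) holds vacuously. ✓
w7: no successors, so □◇(¬q ∧ ¬p) holds vacuously. ✓
Satisfying worlds: {w1, w4, w6, w7}.

4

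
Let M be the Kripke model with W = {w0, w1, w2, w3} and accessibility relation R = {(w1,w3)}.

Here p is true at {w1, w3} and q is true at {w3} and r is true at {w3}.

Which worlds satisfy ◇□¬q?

w0: no successors, so ◇□¬q fails. ✗
w1: successors {w3}; □¬q there: w3:T. ✓
w2: no successors, so ◇□¬q fails. ✗
w3: no successors, so ◇□¬q fails. ✗

{w1}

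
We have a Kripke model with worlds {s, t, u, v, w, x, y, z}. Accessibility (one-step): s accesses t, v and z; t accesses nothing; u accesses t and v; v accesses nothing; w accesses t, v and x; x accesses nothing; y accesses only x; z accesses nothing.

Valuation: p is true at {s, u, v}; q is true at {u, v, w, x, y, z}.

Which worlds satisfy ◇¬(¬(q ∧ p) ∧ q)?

s: successors {t, v, z}; ¬(¬(q ∧ p) ∧ q) there: t:T, v:T, z:F. ✓
t: no successors, so ◇¬(¬(q ∧ p) ∧ q) fails. ✗
u: successors {t, v}; ¬(¬(q ∧ p) ∧ q) there: t:T, v:T. ✓
v: no successors, so ◇¬(¬(q ∧ p) ∧ q) fails. ✗
w: successors {t, v, x}; ¬(¬(q ∧ p) ∧ q) there: t:T, v:T, x:F. ✓
x: no successors, so ◇¬(¬(q ∧ p) ∧ q) fails. ✗
y: successors {x}; ¬(¬(q ∧ p) ∧ q) there: x:F. ✗
z: no successors, so ◇¬(¬(q ∧ p) ∧ q) fails. ✗

{s, u, w}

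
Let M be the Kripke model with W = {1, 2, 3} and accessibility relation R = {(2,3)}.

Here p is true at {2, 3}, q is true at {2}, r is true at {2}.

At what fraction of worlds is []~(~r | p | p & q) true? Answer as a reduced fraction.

1: no successors, so []~(~r | p | p & q) holds vacuously. ✓
2: successors {3}; ~(~r | p | p & q) there: 3:F. ✗
3: no successors, so []~(~r | p | p & q) holds vacuously. ✓
That's 2 of 3 worlds, so 2/3.

2/3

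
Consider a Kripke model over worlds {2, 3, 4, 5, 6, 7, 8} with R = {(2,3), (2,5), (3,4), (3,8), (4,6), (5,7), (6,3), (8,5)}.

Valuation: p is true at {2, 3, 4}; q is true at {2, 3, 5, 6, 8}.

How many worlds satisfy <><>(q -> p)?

4

2: successors {3, 5}; <>(q -> p) there: 3:T, 5:T. ✓
3: successors {4, 8}; <>(q -> p) there: 4:F, 8:F. ✗
4: successors {6}; <>(q -> p) there: 6:T. ✓
5: successors {7}; <>(q -> p) there: 7:F. ✗
6: successors {3}; <>(q -> p) there: 3:T. ✓
7: no successors, so <><>(q -> p) fails. ✗
8: successors {5}; <>(q -> p) there: 5:T. ✓
Satisfying worlds: {2, 4, 6, 8}.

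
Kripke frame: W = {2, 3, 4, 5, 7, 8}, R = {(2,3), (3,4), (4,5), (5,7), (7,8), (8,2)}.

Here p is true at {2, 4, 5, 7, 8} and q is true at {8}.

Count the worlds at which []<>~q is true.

5

2: successors {3}; <>~q there: 3:T. ✓
3: successors {4}; <>~q there: 4:T. ✓
4: successors {5}; <>~q there: 5:T. ✓
5: successors {7}; <>~q there: 7:F. ✗
7: successors {8}; <>~q there: 8:T. ✓
8: successors {2}; <>~q there: 2:T. ✓
Satisfying worlds: {2, 3, 4, 7, 8}.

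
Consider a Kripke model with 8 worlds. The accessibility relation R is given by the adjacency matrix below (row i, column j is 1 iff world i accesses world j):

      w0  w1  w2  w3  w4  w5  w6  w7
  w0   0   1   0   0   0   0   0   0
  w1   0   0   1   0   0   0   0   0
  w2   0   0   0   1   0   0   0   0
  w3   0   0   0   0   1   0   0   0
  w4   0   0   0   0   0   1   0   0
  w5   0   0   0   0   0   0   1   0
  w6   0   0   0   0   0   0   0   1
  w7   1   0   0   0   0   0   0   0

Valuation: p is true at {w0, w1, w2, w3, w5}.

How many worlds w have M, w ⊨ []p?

w0: successors {w1}; p there: w1:T. ✓
w1: successors {w2}; p there: w2:T. ✓
w2: successors {w3}; p there: w3:T. ✓
w3: successors {w4}; p there: w4:F. ✗
w4: successors {w5}; p there: w5:T. ✓
w5: successors {w6}; p there: w6:F. ✗
w6: successors {w7}; p there: w7:F. ✗
w7: successors {w0}; p there: w0:T. ✓
Satisfying worlds: {w0, w1, w2, w4, w7}.

5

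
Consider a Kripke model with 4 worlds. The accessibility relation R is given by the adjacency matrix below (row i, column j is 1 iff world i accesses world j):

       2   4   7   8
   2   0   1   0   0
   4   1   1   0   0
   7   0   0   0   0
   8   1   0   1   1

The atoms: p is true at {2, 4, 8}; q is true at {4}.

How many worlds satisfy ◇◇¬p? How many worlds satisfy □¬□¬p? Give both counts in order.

1 and 3

For ◇◇¬p:
2: successors {4}; ◇¬p there: 4:F. ✗
4: successors {2, 4}; ◇¬p there: 2:F, 4:F. ✗
7: no successors, so ◇◇¬p fails. ✗
8: successors {2, 7, 8}; ◇¬p there: 2:F, 7:F, 8:T. ✓
— 1 world.
For □¬□¬p:
2: successors {4}; ¬□¬p there: 4:T. ✓
4: successors {2, 4}; ¬□¬p there: 2:T, 4:T. ✓
7: no successors, so □¬□¬p holds vacuously. ✓
8: successors {2, 7, 8}; ¬□¬p there: 2:T, 7:F, 8:T. ✗
— 3 worlds.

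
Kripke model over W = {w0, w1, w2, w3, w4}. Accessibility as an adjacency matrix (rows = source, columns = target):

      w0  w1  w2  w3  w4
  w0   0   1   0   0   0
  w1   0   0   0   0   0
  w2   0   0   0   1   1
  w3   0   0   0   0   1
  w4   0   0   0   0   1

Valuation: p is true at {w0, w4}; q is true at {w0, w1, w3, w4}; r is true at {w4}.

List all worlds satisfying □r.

{w1, w3, w4}

w0: successors {w1}; r there: w1:F. ✗
w1: no successors, so □r holds vacuously. ✓
w2: successors {w3, w4}; r there: w3:F, w4:T. ✗
w3: successors {w4}; r there: w4:T. ✓
w4: successors {w4}; r there: w4:T. ✓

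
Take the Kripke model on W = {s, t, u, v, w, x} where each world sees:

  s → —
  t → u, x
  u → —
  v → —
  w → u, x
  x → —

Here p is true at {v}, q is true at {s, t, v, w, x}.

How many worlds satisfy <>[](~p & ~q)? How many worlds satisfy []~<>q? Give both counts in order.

For <>[](~p & ~q):
s: no successors, so <>[](~p & ~q) fails. ✗
t: successors {u, x}; [](~p & ~q) there: u:T, x:T. ✓
u: no successors, so <>[](~p & ~q) fails. ✗
v: no successors, so <>[](~p & ~q) fails. ✗
w: successors {u, x}; [](~p & ~q) there: u:T, x:T. ✓
x: no successors, so <>[](~p & ~q) fails. ✗
— 2 worlds.
For []~<>q:
s: no successors, so []~<>q holds vacuously. ✓
t: successors {u, x}; ~<>q there: u:T, x:T. ✓
u: no successors, so []~<>q holds vacuously. ✓
v: no successors, so []~<>q holds vacuously. ✓
w: successors {u, x}; ~<>q there: u:T, x:T. ✓
x: no successors, so []~<>q holds vacuously. ✓
— 6 worlds.

2 and 6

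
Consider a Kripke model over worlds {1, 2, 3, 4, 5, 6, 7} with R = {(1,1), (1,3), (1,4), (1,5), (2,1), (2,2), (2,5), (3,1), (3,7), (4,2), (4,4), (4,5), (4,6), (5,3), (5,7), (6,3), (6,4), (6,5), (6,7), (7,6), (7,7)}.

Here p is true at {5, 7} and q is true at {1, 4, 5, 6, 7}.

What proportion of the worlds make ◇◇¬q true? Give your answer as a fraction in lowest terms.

6/7

1: successors {1, 3, 4, 5}; ◇¬q there: 1:T, 3:F, 4:T, 5:T. ✓
2: successors {1, 2, 5}; ◇¬q there: 1:T, 2:T, 5:T. ✓
3: successors {1, 7}; ◇¬q there: 1:T, 7:F. ✓
4: successors {2, 4, 5, 6}; ◇¬q there: 2:T, 4:T, 5:T, 6:T. ✓
5: successors {3, 7}; ◇¬q there: 3:F, 7:F. ✗
6: successors {3, 4, 5, 7}; ◇¬q there: 3:F, 4:T, 5:T, 7:F. ✓
7: successors {6, 7}; ◇¬q there: 6:T, 7:F. ✓
That's 6 of 7 worlds, so 6/7.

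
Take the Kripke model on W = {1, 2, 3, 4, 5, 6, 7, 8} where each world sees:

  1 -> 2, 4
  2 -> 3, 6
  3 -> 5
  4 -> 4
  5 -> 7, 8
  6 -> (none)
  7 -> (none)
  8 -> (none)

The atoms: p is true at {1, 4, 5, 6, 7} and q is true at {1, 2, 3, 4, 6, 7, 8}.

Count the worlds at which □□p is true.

6

1: successors {2, 4}; □p there: 2:F, 4:T. ✗
2: successors {3, 6}; □p there: 3:T, 6:T. ✓
3: successors {5}; □p there: 5:F. ✗
4: successors {4}; □p there: 4:T. ✓
5: successors {7, 8}; □p there: 7:T, 8:T. ✓
6: no successors, so □□p holds vacuously. ✓
7: no successors, so □□p holds vacuously. ✓
8: no successors, so □□p holds vacuously. ✓
Satisfying worlds: {2, 4, 5, 6, 7, 8}.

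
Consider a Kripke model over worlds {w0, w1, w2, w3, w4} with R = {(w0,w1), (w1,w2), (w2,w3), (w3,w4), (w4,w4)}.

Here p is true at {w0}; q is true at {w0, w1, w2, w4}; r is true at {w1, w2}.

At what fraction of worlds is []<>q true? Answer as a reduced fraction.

w0: successors {w1}; <>q there: w1:T. ✓
w1: successors {w2}; <>q there: w2:F. ✗
w2: successors {w3}; <>q there: w3:T. ✓
w3: successors {w4}; <>q there: w4:T. ✓
w4: successors {w4}; <>q there: w4:T. ✓
That's 4 of 5 worlds, so 4/5.

4/5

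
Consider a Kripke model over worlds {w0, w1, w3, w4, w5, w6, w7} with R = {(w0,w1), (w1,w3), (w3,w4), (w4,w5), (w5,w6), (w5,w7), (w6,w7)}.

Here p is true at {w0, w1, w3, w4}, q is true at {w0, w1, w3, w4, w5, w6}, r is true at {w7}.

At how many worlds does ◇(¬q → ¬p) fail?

w0: successors {w1}; ¬q → ¬p there: w1:T. ✓
w1: successors {w3}; ¬q → ¬p there: w3:T. ✓
w3: successors {w4}; ¬q → ¬p there: w4:T. ✓
w4: successors {w5}; ¬q → ¬p there: w5:T. ✓
w5: successors {w6, w7}; ¬q → ¬p there: w6:T, w7:T. ✓
w6: successors {w7}; ¬q → ¬p there: w7:T. ✓
w7: no successors, so ◇(¬q → ¬p) fails. ✗
Satisfying worlds: {w0, w1, w3, w4, w5, w6}.
So ◇(¬q → ¬p) fails at the other 1 world.

1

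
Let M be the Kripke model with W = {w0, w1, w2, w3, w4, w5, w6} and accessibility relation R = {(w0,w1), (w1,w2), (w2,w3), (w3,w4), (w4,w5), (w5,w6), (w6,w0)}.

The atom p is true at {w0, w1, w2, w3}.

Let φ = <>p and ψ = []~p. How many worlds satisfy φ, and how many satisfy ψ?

4 and 3

For <>p:
w0: successors {w1}; p there: w1:T. ✓
w1: successors {w2}; p there: w2:T. ✓
w2: successors {w3}; p there: w3:T. ✓
w3: successors {w4}; p there: w4:F. ✗
w4: successors {w5}; p there: w5:F. ✗
w5: successors {w6}; p there: w6:F. ✗
w6: successors {w0}; p there: w0:T. ✓
— 4 worlds.
For []~p:
w0: successors {w1}; ~p there: w1:F. ✗
w1: successors {w2}; ~p there: w2:F. ✗
w2: successors {w3}; ~p there: w3:F. ✗
w3: successors {w4}; ~p there: w4:T. ✓
w4: successors {w5}; ~p there: w5:T. ✓
w5: successors {w6}; ~p there: w6:T. ✓
w6: successors {w0}; ~p there: w0:F. ✗
— 3 worlds.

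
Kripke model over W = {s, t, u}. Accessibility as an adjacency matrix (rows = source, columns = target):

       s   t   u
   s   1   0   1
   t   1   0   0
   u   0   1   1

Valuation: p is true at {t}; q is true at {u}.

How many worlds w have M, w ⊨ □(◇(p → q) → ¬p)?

s: successors {s, u}; ◇(p → q) → ¬p there: s:T, u:T. ✓
t: successors {s}; ◇(p → q) → ¬p there: s:T. ✓
u: successors {t, u}; ◇(p → q) → ¬p there: t:F, u:T. ✗
Satisfying worlds: {s, t}.

2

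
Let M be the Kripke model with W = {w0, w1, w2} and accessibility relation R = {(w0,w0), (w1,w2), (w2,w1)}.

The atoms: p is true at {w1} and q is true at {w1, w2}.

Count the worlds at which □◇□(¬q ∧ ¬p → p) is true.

w0: successors {w0}; ◇□(¬q ∧ ¬p → p) there: w0:F. ✗
w1: successors {w2}; ◇□(¬q ∧ ¬p → p) there: w2:T. ✓
w2: successors {w1}; ◇□(¬q ∧ ¬p → p) there: w1:T. ✓
Satisfying worlds: {w1, w2}.

2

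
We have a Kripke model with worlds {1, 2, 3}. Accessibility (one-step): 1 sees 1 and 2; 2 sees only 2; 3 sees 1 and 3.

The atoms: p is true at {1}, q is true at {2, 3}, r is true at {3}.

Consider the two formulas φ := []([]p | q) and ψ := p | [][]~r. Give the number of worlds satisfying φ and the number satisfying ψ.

1 and 2

For []([]p | q):
1: successors {1, 2}; []p | q there: 1:F, 2:T. ✗
2: successors {2}; []p | q there: 2:T. ✓
3: successors {1, 3}; []p | q there: 1:F, 3:T. ✗
— 1 world.
For p | [][]~r:
1: p is T, [][]~r is T. ✓
2: p is F, [][]~r is T. ✓
3: p is F, [][]~r is F. ✗
— 2 worlds.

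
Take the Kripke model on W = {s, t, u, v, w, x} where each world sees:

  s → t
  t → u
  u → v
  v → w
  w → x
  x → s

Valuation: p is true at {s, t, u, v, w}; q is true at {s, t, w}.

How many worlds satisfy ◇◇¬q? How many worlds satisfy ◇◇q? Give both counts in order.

For ◇◇¬q:
s: successors {t}; ◇¬q there: t:T. ✓
t: successors {u}; ◇¬q there: u:T. ✓
u: successors {v}; ◇¬q there: v:F. ✗
v: successors {w}; ◇¬q there: w:T. ✓
w: successors {x}; ◇¬q there: x:F. ✗
x: successors {s}; ◇¬q there: s:F. ✗
— 3 worlds.
For ◇◇q:
s: successors {t}; ◇q there: t:F. ✗
t: successors {u}; ◇q there: u:F. ✗
u: successors {v}; ◇q there: v:T. ✓
v: successors {w}; ◇q there: w:F. ✗
w: successors {x}; ◇q there: x:T. ✓
x: successors {s}; ◇q there: s:T. ✓
— 3 worlds.

3 and 3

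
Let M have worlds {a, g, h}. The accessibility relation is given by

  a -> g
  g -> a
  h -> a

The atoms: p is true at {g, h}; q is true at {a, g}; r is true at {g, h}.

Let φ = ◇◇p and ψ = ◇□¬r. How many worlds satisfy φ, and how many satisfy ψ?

For ◇◇p:
a: successors {g}; ◇p there: g:F. ✗
g: successors {a}; ◇p there: a:T. ✓
h: successors {a}; ◇p there: a:T. ✓
— 2 worlds.
For ◇□¬r:
a: successors {g}; □¬r there: g:T. ✓
g: successors {a}; □¬r there: a:F. ✗
h: successors {a}; □¬r there: a:F. ✗
— 1 world.

2 and 1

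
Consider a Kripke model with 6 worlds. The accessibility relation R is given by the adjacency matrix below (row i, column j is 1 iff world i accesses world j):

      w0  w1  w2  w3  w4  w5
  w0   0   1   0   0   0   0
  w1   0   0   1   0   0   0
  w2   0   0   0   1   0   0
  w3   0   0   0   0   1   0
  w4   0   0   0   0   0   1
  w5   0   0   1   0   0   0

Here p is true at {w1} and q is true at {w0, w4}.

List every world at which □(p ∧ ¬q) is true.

w0: successors {w1}; p ∧ ¬q there: w1:T. ✓
w1: successors {w2}; p ∧ ¬q there: w2:F. ✗
w2: successors {w3}; p ∧ ¬q there: w3:F. ✗
w3: successors {w4}; p ∧ ¬q there: w4:F. ✗
w4: successors {w5}; p ∧ ¬q there: w5:F. ✗
w5: successors {w2}; p ∧ ¬q there: w2:F. ✗

{w0}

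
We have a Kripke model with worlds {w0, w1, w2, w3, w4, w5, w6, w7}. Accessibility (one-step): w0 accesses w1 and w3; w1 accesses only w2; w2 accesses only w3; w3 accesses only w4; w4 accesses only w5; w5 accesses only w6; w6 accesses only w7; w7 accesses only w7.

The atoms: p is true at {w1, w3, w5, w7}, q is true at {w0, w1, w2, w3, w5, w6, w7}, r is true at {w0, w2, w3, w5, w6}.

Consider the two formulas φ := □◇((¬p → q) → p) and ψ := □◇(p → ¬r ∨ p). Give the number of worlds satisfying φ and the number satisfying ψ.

For □◇((¬p → q) → p):
w0: successors {w1, w3}; ◇((¬p → q) → p) there: w1:F, w3:T. ✗
w1: successors {w2}; ◇((¬p → q) → p) there: w2:T. ✓
w2: successors {w3}; ◇((¬p → q) → p) there: w3:T. ✓
w3: successors {w4}; ◇((¬p → q) → p) there: w4:T. ✓
w4: successors {w5}; ◇((¬p → q) → p) there: w5:F. ✗
w5: successors {w6}; ◇((¬p → q) → p) there: w6:T. ✓
w6: successors {w7}; ◇((¬p → q) → p) there: w7:T. ✓
w7: successors {w7}; ◇((¬p → q) → p) there: w7:T. ✓
— 6 worlds.
For □◇(p → ¬r ∨ p):
w0: successors {w1, w3}; ◇(p → ¬r ∨ p) there: w1:T, w3:T. ✓
w1: successors {w2}; ◇(p → ¬r ∨ p) there: w2:T. ✓
w2: successors {w3}; ◇(p → ¬r ∨ p) there: w3:T. ✓
w3: successors {w4}; ◇(p → ¬r ∨ p) there: w4:T. ✓
w4: successors {w5}; ◇(p → ¬r ∨ p) there: w5:T. ✓
w5: successors {w6}; ◇(p → ¬r ∨ p) there: w6:T. ✓
w6: successors {w7}; ◇(p → ¬r ∨ p) there: w7:T. ✓
w7: successors {w7}; ◇(p → ¬r ∨ p) there: w7:T. ✓
— 8 worlds.

6 and 8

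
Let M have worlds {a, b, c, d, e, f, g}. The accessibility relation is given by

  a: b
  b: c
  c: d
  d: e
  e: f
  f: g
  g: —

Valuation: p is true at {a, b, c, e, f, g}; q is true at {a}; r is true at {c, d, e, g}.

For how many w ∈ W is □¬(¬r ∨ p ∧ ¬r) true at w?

5

a: successors {b}; ¬(¬r ∨ p ∧ ¬r) there: b:F. ✗
b: successors {c}; ¬(¬r ∨ p ∧ ¬r) there: c:T. ✓
c: successors {d}; ¬(¬r ∨ p ∧ ¬r) there: d:T. ✓
d: successors {e}; ¬(¬r ∨ p ∧ ¬r) there: e:T. ✓
e: successors {f}; ¬(¬r ∨ p ∧ ¬r) there: f:F. ✗
f: successors {g}; ¬(¬r ∨ p ∧ ¬r) there: g:T. ✓
g: no successors, so □¬(¬r ∨ p ∧ ¬r) holds vacuously. ✓
Satisfying worlds: {b, c, d, f, g}.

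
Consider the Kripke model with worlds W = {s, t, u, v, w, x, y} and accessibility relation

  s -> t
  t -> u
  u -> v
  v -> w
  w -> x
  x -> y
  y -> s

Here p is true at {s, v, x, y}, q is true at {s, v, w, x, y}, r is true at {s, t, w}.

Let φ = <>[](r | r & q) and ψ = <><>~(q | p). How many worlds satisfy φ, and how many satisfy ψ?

3 and 2

For <>[](r | r & q):
s: successors {t}; [](r | r & q) there: t:F. ✗
t: successors {u}; [](r | r & q) there: u:F. ✗
u: successors {v}; [](r | r & q) there: v:T. ✓
v: successors {w}; [](r | r & q) there: w:F. ✗
w: successors {x}; [](r | r & q) there: x:F. ✗
x: successors {y}; [](r | r & q) there: y:T. ✓
y: successors {s}; [](r | r & q) there: s:T. ✓
— 3 worlds.
For <><>~(q | p):
s: successors {t}; <>~(q | p) there: t:T. ✓
t: successors {u}; <>~(q | p) there: u:F. ✗
u: successors {v}; <>~(q | p) there: v:F. ✗
v: successors {w}; <>~(q | p) there: w:F. ✗
w: successors {x}; <>~(q | p) there: x:F. ✗
x: successors {y}; <>~(q | p) there: y:F. ✗
y: successors {s}; <>~(q | p) there: s:T. ✓
— 2 worlds.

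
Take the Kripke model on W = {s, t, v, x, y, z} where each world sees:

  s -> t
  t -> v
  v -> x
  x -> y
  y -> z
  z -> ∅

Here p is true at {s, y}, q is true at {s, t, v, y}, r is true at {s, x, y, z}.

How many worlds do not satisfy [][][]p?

2

s: successors {t}; [][]p there: t:F. ✗
t: successors {v}; [][]p there: v:T. ✓
v: successors {x}; [][]p there: x:F. ✗
x: successors {y}; [][]p there: y:T. ✓
y: successors {z}; [][]p there: z:T. ✓
z: no successors, so [][][]p holds vacuously. ✓
Satisfying worlds: {t, x, y, z}.
So [][][]p fails at the other 2 worlds.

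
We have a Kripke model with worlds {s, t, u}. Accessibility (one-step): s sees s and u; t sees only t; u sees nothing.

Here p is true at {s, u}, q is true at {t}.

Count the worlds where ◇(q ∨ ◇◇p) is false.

s: successors {s, u}; q ∨ ◇◇p there: s:T, u:F. ✓
t: successors {t}; q ∨ ◇◇p there: t:T. ✓
u: no successors, so ◇(q ∨ ◇◇p) fails. ✗
Satisfying worlds: {s, t}.
So ◇(q ∨ ◇◇p) fails at the other 1 world.

1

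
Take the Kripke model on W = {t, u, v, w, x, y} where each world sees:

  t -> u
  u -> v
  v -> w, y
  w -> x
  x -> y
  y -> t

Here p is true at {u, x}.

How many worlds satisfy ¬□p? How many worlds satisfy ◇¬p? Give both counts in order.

For ¬□p:
t: □p is T. ✗
u: □p is F. ✓
v: □p is F. ✓
w: □p is T. ✗
x: □p is F. ✓
y: □p is F. ✓
— 4 worlds.
For ◇¬p:
t: successors {u}; ¬p there: u:F. ✗
u: successors {v}; ¬p there: v:T. ✓
v: successors {w, y}; ¬p there: w:T, y:T. ✓
w: successors {x}; ¬p there: x:F. ✗
x: successors {y}; ¬p there: y:T. ✓
y: successors {t}; ¬p there: t:T. ✓
— 4 worlds.

4 and 4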